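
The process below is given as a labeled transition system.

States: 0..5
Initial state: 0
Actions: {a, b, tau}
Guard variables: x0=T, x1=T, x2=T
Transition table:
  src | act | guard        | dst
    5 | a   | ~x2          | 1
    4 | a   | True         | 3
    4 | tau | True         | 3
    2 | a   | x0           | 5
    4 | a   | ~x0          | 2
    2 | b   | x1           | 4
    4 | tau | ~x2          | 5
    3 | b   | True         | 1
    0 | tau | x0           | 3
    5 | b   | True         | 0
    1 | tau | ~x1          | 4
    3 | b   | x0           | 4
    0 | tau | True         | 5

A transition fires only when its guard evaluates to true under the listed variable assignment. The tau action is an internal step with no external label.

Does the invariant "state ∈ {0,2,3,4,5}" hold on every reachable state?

Safe = {0,2,3,4,5}
R = {0,1,3,4,5}
  0: ✓
  1: ✗ unsafe
  3: ✓
  4: ✓
  5: ✓
counterexample path to 1: tau·b

Answer: INVARIANT VIOLATED at state 1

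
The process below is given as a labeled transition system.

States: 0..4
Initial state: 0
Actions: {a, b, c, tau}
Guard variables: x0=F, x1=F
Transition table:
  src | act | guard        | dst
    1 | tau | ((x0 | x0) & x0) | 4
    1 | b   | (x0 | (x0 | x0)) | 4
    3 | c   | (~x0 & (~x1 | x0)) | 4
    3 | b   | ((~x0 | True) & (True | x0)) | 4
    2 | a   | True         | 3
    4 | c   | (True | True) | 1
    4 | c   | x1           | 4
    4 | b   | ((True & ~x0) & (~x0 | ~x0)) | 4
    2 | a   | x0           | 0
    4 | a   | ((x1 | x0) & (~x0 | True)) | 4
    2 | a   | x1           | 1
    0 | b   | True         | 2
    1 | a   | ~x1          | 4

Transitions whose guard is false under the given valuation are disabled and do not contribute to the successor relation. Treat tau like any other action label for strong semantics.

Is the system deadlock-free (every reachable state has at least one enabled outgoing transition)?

Answer: DEADLOCK-FREE

Trace:
Reachable = {0,1,2,3,4}
  0: b→2  [1 exit(s)]
  1: a→4  [1 exit(s)]
  2: a→3  [1 exit(s)]
  3: b→4  c→4  [2 exit(s)]
  4: b→4  c→1  [2 exit(s)]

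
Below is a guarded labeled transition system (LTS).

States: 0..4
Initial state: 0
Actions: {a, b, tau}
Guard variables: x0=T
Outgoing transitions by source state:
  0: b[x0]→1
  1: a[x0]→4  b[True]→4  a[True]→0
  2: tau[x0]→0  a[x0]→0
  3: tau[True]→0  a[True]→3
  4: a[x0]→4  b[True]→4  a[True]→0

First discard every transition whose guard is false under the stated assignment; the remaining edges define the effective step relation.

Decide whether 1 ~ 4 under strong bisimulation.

Bisimulation quotient by refinement:
  π0 = {{0,1,2,3,4}}
  π1 = {{0},{1,4},{2,3}}
  π2 = {{0},{1,4},{2},{3}}
stable after 3 split(s): 4 block(s)
class of 1: {1,4}; class of 4: {1,4}

Answer: BISIMILAR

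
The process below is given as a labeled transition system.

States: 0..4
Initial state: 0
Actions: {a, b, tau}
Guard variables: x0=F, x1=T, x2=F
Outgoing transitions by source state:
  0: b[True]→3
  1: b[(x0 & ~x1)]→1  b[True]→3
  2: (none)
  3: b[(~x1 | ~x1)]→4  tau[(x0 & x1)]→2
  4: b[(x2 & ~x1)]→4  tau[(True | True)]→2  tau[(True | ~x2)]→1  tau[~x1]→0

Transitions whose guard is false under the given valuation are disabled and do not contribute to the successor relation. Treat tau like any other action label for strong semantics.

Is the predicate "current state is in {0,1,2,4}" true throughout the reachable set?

Allowed set {0,1,2,4}
Reachable = {0,3}
  0: safe
  3: VIOLATES
witness against invariant: b → 3

Answer: INVARIANT VIOLATED at state 3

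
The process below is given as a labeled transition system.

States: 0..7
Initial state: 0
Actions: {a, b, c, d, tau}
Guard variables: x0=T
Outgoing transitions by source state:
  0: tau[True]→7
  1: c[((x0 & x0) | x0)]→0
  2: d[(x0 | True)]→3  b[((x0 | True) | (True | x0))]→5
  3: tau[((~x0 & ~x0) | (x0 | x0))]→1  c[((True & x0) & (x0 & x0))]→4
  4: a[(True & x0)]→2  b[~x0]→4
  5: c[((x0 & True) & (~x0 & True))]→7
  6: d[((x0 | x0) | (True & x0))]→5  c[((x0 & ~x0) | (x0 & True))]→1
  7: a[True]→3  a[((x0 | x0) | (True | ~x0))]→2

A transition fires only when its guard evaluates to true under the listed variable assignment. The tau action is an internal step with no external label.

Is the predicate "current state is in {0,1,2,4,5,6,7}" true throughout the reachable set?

Answer: INVARIANT VIOLATED at state 3

Working:
Inv-set: {0,1,2,4,5,6,7}
R = {0,1,2,3,4,5,7}
  0: ✓
  1: ✓
  2: ✓
  3: ✗ unsafe
  4: ✓
  5: ✓
  7: ✓
witness against invariant: tau·a → 3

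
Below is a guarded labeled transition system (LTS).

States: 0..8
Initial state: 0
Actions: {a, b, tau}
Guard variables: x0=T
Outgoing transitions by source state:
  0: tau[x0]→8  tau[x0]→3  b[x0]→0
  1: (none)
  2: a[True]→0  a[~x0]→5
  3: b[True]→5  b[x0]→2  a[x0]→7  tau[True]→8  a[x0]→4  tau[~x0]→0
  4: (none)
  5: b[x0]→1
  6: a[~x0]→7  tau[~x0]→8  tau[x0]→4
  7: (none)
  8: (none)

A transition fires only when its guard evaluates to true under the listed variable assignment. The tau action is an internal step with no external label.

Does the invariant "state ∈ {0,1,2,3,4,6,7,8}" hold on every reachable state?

Safe = {0,1,2,3,4,6,7,8}
R = {0,1,2,3,4,5,7,8}
  0: safe
  1: safe
  2: safe
  3: safe
  4: safe
  5: VIOLATES
  7: safe
  8: safe
counterexample path to 5: tau·b

Answer: INVARIANT VIOLATED at state 5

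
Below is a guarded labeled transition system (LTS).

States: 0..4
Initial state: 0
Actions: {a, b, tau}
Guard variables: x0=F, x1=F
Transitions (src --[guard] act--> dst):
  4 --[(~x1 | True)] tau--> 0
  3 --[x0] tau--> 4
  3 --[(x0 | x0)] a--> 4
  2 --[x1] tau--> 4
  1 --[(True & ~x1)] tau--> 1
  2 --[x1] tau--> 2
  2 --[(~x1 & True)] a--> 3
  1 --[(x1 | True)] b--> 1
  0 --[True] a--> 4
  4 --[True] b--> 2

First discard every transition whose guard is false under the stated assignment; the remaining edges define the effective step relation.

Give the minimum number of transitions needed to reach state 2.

Answer: 2

Trace:
BFS to 2:
  Layer 0: {0}
  Layer 1: {4}
  Layer 2: {2}
2 enters at depth 2; path a·b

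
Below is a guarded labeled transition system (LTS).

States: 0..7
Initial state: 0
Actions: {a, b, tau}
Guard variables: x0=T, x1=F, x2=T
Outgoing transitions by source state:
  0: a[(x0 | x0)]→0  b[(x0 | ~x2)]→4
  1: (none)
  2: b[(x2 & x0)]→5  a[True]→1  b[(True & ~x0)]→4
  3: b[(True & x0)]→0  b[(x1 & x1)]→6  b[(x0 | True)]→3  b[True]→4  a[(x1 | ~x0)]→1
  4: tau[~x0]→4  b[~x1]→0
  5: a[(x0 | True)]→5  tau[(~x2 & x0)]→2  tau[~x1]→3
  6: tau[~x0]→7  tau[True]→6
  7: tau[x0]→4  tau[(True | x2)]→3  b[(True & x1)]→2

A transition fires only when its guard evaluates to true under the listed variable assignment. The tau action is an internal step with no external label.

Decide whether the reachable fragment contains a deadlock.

Reach set: {0,4}
  0: a→0  b→4  [2 out]
  4: b→0  [1 out]

Answer: DEADLOCK-FREE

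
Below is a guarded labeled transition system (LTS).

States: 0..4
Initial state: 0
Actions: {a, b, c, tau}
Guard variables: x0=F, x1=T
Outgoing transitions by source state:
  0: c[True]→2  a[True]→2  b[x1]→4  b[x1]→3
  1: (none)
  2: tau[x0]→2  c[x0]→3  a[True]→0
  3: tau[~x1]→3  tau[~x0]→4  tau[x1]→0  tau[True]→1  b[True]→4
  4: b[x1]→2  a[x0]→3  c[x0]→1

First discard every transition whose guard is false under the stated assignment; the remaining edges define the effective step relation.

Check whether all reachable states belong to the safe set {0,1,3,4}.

Answer: INVARIANT VIOLATED at state 2

Working:
Inv-set: {0,1,3,4}
Reachable = {0,1,2,3,4}
  0: ok
  1: ok
  2: ✗ unsafe
  3: ok
  4: ok
reach 2 via c — violates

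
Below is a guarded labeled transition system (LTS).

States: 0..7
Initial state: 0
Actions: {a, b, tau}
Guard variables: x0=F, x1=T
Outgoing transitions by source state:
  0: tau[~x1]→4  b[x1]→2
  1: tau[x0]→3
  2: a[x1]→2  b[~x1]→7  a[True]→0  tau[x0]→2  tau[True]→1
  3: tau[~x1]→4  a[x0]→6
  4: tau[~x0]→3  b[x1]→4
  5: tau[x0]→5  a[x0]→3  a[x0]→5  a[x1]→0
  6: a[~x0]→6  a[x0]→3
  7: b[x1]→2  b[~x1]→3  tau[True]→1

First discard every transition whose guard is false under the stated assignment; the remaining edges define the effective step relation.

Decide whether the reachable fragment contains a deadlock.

Reach set: {0,1,2}
  0: b→2  [deg 1]
  1: ∅  [STUCK]
  2: a→0  a→2  tau→1  [deg 3]
witness 1: b·tau

Answer: DEADLOCK at state 1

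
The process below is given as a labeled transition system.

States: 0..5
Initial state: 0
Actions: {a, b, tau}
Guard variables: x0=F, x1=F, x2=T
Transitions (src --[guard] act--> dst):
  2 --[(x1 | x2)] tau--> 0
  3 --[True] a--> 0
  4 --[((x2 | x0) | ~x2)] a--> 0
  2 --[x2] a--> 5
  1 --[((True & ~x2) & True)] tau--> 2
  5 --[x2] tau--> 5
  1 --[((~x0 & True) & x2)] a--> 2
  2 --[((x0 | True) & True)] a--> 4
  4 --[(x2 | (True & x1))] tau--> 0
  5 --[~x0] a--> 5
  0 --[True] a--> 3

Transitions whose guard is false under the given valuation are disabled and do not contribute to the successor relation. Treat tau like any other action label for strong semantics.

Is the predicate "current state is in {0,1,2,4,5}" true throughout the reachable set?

Allowed set {0,1,2,4,5}
Reach set: {0,3}
  0: ✓
  3: VIOLATES
witness against invariant: a → 3

Answer: INVARIANT VIOLATED at state 3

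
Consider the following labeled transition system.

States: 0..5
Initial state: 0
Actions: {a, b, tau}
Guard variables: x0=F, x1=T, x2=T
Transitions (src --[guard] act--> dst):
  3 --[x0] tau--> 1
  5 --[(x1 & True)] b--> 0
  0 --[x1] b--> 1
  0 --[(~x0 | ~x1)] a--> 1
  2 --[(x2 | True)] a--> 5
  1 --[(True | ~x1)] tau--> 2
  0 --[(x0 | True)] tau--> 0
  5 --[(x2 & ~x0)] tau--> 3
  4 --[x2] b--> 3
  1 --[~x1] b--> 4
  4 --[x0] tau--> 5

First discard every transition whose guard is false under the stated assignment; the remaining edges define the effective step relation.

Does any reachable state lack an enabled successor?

Reach set: {0,1,2,3,5}
  0: a→1  b→1  tau→0  [3 out]
  1: tau→2  [1 out]
  2: a→5  [1 out]
  3: ∅  [deadlock]
  5: b→0  tau→3  [2 out]
Path to 3: b·tau·a·tau

Answer: DEADLOCK at state 3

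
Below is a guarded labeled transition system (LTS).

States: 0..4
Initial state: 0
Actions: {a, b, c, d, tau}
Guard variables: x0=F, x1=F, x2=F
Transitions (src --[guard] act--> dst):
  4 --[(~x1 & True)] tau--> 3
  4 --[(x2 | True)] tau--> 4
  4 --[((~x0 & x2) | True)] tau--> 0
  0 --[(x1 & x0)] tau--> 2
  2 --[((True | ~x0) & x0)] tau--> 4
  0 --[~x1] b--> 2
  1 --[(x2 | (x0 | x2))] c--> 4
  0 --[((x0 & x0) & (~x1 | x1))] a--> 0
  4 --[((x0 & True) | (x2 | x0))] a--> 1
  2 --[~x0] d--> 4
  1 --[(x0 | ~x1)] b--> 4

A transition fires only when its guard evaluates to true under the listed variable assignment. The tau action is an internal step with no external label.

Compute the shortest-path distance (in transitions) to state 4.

Breadth-first toward 4:
  depth 0: {0}
  depth 1: {2}
  depth 2: {4}
first hit 4 at d=2 via b·d

Answer: 2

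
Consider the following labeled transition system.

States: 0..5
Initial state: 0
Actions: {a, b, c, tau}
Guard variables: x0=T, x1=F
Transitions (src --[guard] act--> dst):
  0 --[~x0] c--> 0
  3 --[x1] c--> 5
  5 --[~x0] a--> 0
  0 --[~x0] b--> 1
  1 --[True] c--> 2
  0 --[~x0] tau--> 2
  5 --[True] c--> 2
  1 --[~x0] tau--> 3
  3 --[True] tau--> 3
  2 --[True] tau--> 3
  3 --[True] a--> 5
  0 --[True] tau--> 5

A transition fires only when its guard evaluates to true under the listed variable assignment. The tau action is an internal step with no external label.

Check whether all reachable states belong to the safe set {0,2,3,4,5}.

Inv-set: {0,2,3,4,5}
R = {0,2,3,5}
  0: safe
  2: safe
  3: safe
  5: safe

Answer: INVARIANT HOLDS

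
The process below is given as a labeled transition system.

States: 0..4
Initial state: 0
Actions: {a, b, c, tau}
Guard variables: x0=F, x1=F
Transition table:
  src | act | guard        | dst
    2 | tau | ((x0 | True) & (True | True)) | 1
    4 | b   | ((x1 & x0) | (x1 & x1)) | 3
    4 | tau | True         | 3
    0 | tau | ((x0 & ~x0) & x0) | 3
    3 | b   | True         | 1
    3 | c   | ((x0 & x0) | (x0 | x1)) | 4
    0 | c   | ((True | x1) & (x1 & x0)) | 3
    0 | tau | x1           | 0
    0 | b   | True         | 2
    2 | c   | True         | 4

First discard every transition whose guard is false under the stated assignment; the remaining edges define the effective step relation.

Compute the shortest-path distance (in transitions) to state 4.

Answer: 2

Working:
Breadth-first toward 4:
  Layer 0: {0}
  Layer 1: {2}
  Layer 2: {1,4}
4 enters at depth 2; path b·c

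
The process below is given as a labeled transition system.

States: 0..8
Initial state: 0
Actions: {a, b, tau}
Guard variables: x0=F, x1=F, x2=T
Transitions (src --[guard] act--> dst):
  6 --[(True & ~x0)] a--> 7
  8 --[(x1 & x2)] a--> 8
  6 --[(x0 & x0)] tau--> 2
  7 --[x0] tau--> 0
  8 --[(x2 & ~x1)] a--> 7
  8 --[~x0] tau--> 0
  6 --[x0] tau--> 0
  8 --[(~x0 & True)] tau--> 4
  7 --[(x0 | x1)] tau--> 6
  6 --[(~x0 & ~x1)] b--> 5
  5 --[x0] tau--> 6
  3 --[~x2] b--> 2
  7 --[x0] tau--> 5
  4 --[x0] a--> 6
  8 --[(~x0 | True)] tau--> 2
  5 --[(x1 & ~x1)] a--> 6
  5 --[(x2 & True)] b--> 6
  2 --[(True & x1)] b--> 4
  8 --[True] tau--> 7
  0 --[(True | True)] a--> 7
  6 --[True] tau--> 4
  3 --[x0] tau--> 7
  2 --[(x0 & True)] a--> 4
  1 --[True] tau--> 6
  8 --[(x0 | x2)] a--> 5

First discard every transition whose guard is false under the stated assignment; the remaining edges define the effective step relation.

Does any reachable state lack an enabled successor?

Reach set: {0,7}
  0: a→7  [1 exit(s)]
  7: ∅  [STUCK]
witness 7: a

Answer: DEADLOCK at state 7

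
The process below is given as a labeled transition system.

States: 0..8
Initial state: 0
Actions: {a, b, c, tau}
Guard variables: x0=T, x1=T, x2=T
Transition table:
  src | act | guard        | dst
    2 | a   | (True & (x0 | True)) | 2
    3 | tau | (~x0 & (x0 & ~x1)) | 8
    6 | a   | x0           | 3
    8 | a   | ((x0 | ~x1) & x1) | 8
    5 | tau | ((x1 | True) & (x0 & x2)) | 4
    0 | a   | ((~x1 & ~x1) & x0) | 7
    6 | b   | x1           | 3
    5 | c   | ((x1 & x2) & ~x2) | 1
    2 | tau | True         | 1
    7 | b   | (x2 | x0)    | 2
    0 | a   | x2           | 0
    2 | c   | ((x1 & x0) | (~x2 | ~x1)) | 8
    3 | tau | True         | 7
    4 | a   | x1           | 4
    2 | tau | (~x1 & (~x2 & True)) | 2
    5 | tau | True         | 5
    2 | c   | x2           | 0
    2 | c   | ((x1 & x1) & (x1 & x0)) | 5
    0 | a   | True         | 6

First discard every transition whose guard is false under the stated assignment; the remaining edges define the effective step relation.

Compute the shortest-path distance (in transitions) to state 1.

BFS to 1:
  depth 0: {0}
  depth 1: {6}
  depth 2: {3}
  depth 3: {7}
  depth 4: {2}
  depth 5: {1,5,8}
depth(1)=5, e.g. a·a·tau·b·tau

Answer: 5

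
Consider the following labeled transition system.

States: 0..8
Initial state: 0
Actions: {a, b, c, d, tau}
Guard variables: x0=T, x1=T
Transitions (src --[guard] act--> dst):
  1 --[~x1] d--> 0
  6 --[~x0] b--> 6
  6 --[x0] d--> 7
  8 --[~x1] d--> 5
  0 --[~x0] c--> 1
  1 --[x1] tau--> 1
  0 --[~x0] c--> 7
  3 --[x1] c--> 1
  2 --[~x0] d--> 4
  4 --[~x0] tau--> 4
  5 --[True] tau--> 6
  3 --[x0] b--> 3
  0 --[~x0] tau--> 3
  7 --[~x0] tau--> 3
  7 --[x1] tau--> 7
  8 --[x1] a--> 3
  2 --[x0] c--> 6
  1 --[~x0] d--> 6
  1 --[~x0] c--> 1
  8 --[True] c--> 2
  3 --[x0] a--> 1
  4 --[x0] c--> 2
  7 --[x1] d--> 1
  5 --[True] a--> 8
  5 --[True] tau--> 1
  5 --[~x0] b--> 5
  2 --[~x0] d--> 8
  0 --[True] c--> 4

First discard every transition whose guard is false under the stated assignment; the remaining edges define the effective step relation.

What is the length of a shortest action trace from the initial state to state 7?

Answer: 4

Analysis:
BFS to 7:
  Layer 0: {0}
  Layer 1: {4}
  Layer 2: {2}
  Layer 3: {6}
  Layer 4: {7}
first hit 7 at d=4 via c·c·c·d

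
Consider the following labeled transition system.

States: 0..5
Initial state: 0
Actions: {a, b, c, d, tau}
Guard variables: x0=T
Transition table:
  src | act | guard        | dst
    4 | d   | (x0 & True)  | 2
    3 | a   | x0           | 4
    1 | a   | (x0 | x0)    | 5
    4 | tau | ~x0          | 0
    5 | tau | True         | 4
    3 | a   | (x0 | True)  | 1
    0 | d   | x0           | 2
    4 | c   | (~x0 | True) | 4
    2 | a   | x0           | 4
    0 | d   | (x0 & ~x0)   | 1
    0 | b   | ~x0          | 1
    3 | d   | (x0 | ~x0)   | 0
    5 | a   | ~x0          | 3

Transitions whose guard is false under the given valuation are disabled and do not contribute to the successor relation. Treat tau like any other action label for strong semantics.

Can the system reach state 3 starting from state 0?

Answer: UNREACHABLE

Trace:
Guard filter leaves 9 enabled edge(s).
Layer 0: {0}
Layer 1: {2}  total {0,2}
Layer 2: {4}  total {0,2,4}
Reachable = {0,2,4}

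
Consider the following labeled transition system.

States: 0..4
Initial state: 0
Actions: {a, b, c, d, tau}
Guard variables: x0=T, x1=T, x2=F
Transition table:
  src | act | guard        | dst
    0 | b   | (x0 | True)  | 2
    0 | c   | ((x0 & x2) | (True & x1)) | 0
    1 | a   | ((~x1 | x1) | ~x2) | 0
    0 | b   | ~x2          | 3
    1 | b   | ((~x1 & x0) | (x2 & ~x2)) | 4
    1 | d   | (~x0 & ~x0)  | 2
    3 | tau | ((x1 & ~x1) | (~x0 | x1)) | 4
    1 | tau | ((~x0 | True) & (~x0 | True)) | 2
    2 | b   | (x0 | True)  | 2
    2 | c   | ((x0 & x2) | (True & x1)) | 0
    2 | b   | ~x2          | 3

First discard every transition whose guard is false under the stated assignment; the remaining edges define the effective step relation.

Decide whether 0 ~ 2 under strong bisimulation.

Answer: BISIMILAR

Analysis:
Refine partition for ~:
  round 0: {{0,1,2,3,4}}
  round 1: {{0,2},{1},{3},{4}}
Fixed point at round 2; 4 class(es).
0∈{0,2}, 2∈{0,2}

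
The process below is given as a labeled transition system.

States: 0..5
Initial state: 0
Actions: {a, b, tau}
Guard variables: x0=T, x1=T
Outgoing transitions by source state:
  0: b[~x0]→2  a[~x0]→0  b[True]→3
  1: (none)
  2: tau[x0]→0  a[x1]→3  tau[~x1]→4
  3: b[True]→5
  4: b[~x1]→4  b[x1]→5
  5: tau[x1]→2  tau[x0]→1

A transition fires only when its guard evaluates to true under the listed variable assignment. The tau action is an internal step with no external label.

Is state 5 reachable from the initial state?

7 transition(s) survive guard evaluation.
Layer 0: {0}
Layer 1: {3}  now seen {0,3}
Layer 2: {5}  now seen {0,3,5}
Layer 3: {1,2}  now seen {0,1,2,3,5}
R = {0,1,2,3,5}
witness 5: b·b

Answer: REACHABLE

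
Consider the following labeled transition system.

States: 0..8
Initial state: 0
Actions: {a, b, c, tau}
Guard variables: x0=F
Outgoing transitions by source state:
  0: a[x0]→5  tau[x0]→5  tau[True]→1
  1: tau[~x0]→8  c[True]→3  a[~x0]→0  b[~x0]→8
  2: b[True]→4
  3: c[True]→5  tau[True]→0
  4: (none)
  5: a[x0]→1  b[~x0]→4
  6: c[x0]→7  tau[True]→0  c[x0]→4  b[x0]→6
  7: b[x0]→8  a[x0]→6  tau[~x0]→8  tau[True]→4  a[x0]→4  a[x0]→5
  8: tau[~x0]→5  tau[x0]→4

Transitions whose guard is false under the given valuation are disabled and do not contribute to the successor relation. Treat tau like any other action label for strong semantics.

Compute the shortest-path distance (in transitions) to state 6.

Answer: UNREACHABLE

Trace:
Breadth-first toward 6:
  Layer 0: {0}
  Layer 1: {1}
  Layer 2: {3,8}
  Layer 3: {5}
  Layer 4: {4}
6 never appears.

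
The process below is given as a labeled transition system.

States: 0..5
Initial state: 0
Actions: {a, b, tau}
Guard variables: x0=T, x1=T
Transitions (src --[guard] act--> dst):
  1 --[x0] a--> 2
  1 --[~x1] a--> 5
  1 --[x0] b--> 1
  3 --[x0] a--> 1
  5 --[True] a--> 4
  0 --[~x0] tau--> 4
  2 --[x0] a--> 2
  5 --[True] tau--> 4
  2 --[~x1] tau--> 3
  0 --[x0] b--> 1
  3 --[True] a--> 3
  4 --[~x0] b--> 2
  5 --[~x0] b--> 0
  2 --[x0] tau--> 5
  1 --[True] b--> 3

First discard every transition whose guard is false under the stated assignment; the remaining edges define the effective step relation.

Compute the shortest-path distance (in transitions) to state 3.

Answer: 2

Trace:
Layered search for 3:
  L0 = {0}
  L1 = {1}
  L2 = {2,3}
depth(3)=2, e.g. b·b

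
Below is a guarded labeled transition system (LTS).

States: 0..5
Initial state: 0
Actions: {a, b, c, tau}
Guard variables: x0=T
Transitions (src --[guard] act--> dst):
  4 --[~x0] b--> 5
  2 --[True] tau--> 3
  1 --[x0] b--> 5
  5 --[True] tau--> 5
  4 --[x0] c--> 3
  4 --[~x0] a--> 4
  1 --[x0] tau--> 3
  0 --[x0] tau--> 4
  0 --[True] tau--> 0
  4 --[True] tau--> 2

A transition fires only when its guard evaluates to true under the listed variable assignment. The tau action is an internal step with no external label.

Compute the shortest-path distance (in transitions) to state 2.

Answer: 2

Trace:
Layered search for 2:
  Layer 0: {0}
  Layer 1: {4}
  Layer 2: {2,3}
first hit 2 at d=2 via tau·tau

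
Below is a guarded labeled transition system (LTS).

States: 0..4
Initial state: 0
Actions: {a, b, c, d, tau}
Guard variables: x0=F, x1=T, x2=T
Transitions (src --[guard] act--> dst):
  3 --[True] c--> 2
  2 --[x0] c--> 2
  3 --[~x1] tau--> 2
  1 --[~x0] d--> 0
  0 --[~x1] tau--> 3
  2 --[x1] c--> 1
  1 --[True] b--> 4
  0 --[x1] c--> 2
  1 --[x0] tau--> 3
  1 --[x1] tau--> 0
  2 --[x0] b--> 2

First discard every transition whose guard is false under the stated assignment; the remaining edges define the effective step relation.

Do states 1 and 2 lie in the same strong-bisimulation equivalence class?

Compute ~ classes (split until stable):
  round 0: {{0,1,2,3,4}}
  round 1: {{0,2,3},{1},{4}}
  round 2: {{0,3},{1},{2},{4}}
stable after 3 split(s): 4 block(s)
class of 1: {1}; class of 2: {2}

Answer: NOT BISIMILAR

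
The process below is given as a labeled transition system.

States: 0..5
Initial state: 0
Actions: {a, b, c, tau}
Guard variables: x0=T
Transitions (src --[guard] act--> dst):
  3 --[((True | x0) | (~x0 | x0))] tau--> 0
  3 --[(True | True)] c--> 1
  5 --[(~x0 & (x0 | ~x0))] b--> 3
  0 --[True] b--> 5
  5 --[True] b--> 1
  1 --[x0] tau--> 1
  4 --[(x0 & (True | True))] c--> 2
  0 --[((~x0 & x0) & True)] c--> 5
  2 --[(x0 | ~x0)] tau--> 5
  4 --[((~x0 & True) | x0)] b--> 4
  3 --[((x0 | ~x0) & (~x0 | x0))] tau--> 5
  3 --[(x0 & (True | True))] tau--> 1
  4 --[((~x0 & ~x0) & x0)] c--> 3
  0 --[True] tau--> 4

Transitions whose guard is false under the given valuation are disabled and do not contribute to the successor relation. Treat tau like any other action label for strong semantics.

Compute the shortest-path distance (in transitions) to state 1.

BFS to 1:
  depth 0: {0}
  depth 1: {4,5}
  depth 2: {1,2}
depth(1)=2, e.g. b·b

Answer: 2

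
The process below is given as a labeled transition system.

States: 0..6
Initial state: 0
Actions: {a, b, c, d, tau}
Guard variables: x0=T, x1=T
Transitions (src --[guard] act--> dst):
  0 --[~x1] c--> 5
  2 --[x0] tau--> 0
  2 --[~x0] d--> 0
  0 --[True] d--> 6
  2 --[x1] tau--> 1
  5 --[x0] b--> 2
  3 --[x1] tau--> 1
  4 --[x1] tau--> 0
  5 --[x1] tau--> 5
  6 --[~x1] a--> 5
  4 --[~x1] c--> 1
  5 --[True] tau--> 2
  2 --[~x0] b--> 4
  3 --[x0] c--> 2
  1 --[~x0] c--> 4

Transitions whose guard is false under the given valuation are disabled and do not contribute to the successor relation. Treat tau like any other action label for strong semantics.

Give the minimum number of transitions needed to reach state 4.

Breadth-first toward 4:
  depth 0: {0}
  depth 1: {6}
4 never appears.

Answer: UNREACHABLE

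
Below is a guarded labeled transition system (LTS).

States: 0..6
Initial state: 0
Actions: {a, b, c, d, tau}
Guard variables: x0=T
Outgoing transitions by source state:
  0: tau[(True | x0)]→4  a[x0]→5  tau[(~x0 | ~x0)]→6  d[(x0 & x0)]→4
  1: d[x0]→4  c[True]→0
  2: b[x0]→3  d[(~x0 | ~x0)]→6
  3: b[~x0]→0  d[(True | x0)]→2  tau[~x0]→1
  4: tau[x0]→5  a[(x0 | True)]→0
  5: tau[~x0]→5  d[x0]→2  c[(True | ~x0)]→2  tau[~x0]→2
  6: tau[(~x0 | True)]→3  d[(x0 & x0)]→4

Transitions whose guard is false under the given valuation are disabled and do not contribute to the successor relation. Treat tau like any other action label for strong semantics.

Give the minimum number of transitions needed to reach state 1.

Answer: UNREACHABLE

Trace:
BFS to 1:
  depth 0: {0}
  depth 1: {4,5}
  depth 2: {2}
  depth 3: {3}
1 never appears.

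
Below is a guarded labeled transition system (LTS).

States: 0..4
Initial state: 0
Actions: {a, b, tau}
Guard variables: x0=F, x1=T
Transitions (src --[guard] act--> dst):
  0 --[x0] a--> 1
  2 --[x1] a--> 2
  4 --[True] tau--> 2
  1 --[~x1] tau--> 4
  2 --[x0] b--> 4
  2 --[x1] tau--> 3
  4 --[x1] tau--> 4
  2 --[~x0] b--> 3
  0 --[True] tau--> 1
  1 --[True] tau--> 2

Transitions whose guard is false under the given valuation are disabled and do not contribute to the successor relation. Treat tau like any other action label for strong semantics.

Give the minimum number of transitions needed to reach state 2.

Answer: 2

Trace:
Layered search for 2:
  Layer 0: {0}
  Layer 1: {1}
  Layer 2: {2}
2 enters at depth 2; path tau·tau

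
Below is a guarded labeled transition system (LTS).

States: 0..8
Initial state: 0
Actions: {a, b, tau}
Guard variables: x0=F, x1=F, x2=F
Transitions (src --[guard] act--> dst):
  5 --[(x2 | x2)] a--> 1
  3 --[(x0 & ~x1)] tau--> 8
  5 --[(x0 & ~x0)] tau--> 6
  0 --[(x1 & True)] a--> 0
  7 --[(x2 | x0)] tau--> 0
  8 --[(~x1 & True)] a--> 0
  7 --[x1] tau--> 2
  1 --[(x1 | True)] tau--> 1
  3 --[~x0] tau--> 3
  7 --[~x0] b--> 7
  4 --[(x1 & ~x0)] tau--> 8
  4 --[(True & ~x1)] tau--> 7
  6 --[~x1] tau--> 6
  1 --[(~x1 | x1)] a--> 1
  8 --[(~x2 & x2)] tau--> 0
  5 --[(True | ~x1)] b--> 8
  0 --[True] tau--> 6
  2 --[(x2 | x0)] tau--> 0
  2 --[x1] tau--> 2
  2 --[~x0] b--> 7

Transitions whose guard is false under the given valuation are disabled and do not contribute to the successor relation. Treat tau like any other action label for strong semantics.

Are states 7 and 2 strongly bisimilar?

Refine partition for ~:
  round 0: {{0,1,2,3,4,5,6,7,8}}
  round 1: {{0,3,4,6},{1},{2,5,7},{8}}
  round 2: {{0,3,6},{1},{2,7},{4},{5},{8}}
Fixed point at round 3; 6 class(es).
class of 7: {2,7}; class of 2: {2,7}

Answer: BISIMILAR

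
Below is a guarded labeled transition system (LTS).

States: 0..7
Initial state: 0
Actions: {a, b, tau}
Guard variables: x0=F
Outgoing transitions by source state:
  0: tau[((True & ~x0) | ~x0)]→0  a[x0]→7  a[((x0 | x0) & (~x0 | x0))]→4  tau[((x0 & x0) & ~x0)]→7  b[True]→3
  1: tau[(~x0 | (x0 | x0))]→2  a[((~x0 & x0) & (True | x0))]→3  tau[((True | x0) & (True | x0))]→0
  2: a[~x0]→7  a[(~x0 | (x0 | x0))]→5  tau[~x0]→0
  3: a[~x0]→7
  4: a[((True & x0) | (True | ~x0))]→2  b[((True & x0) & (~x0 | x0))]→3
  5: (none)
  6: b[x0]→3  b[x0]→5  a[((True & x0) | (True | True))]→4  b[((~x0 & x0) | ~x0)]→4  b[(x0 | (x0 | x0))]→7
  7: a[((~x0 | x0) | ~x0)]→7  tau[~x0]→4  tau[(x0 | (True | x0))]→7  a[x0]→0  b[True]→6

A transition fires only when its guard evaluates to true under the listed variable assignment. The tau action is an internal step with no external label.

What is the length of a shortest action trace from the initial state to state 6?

Answer: 3

Working:
BFS to 6:
  Layer 0: {0}
  Layer 1: {3}
  Layer 2: {7}
  Layer 3: {4,6}
first hit 6 at d=3 via b·a·b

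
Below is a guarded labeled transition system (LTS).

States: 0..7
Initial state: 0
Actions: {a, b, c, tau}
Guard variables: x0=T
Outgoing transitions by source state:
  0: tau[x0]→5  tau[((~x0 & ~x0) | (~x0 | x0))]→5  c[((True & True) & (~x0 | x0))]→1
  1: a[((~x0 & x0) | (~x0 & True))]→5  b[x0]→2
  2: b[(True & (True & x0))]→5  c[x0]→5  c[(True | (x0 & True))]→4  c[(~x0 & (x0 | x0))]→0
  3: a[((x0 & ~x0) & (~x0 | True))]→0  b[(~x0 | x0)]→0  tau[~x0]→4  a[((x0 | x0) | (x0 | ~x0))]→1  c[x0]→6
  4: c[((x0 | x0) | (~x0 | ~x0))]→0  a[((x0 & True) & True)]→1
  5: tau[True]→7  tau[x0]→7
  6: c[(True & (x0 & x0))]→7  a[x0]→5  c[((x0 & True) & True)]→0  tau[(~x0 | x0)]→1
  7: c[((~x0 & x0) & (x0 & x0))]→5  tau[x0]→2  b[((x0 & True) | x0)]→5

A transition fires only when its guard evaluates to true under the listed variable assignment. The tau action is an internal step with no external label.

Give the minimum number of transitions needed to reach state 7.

Breadth-first toward 7:
  Layer 0: {0}
  Layer 1: {1,5}
  Layer 2: {2,7}
7 enters at depth 2; path tau·tau

Answer: 2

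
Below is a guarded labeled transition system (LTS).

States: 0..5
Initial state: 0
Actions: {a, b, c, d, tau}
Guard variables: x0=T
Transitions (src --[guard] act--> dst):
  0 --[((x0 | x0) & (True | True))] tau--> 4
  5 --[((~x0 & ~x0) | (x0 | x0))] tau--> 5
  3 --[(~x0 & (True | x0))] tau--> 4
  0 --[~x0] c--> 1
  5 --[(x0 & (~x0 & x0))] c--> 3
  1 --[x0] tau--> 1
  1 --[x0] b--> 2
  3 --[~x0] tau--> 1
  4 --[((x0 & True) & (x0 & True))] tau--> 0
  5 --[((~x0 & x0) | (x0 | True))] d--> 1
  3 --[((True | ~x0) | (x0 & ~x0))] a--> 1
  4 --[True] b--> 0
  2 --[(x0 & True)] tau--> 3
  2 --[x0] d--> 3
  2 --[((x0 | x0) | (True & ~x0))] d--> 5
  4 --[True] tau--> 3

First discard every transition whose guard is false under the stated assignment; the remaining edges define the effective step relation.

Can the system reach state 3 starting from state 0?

12 transition(s) survive guard evaluation.
L0 = {0}
L1 = {4}  total {0,4}
L2 = {3}  total {0,3,4}
L3 = {1}  total {0,1,3,4}
L4 = {2}  total {0,1,2,3,4}
L5 = {5}  total {0,1,2,3,4,5}
Reachable = {0,1,2,3,4,5}
trace reaching 3: tau·tau

Answer: REACHABLE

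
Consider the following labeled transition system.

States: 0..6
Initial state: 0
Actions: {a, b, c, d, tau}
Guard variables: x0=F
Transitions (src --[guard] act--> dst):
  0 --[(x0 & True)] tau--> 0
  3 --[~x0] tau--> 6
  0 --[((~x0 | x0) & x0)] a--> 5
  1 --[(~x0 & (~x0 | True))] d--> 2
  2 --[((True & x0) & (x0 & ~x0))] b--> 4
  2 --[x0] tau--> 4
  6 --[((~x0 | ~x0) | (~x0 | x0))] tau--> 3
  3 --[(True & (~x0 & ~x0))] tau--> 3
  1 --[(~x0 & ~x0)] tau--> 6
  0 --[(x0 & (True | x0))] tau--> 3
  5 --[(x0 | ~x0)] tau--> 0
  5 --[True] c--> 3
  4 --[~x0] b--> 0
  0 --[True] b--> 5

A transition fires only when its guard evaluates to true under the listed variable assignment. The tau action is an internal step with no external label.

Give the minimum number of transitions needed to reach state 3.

Answer: 2

Analysis:
Breadth-first toward 3:
  depth 0: {0}
  depth 1: {5}
  depth 2: {3}
first hit 3 at d=2 via b·c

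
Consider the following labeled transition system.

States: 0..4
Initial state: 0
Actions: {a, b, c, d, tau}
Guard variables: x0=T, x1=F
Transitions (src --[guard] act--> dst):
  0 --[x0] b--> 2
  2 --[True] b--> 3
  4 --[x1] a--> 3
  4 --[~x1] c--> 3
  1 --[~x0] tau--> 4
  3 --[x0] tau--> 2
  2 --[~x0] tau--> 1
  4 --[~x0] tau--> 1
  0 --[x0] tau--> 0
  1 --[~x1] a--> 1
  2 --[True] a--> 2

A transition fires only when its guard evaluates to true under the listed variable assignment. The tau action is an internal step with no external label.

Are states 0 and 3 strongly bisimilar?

Refine partition for ~:
  π0 = {{0,1,2,3,4}}
  π1 = {{0},{1},{2},{3},{4}}
5 equivalence class(es) (converged in 2)
class of 0: {0}; class of 3: {3}

Answer: NOT BISIMILAR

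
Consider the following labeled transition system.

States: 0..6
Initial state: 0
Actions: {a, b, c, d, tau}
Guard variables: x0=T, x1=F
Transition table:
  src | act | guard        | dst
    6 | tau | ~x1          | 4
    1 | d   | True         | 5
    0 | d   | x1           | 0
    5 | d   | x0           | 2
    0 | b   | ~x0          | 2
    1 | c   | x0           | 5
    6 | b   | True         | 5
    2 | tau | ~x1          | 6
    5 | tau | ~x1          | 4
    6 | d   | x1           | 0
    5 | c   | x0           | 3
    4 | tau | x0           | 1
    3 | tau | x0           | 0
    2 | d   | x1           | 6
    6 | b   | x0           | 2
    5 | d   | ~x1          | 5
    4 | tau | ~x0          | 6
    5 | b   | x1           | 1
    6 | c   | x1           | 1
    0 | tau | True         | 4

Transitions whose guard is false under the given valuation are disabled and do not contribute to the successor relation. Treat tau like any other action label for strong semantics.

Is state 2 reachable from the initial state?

13 transition(s) survive guard evaluation.
Layer 0: {0}
Layer 1: {4}  total {0,4}
Layer 2: {1}  total {0,1,4}
Layer 3: {5}  total {0,1,4,5}
Layer 4: {2,3}  total {0,1,2,3,4,5}
Layer 5: {6}  total {0,1,2,3,4,5,6}
R = {0,1,2,3,4,5,6}
Path to 2: tau·tau·d·d

Answer: REACHABLE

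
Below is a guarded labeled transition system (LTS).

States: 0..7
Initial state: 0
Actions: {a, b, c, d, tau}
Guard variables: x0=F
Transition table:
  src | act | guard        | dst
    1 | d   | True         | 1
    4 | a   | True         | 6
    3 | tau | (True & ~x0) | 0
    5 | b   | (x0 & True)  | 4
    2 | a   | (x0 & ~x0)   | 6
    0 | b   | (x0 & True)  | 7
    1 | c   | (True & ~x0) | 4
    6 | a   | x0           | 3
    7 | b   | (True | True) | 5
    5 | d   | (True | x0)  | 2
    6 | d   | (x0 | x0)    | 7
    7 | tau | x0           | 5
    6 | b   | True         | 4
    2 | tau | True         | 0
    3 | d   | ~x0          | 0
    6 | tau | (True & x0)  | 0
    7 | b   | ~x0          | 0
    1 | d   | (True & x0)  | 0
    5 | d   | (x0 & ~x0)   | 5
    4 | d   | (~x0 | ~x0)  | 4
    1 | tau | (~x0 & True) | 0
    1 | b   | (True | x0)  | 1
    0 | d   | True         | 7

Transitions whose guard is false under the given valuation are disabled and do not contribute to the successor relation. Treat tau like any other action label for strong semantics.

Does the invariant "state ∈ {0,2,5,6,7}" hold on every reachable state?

Answer: INVARIANT HOLDS

Working:
Allowed set {0,2,5,6,7}
Reachable = {0,2,5,7}
  0: safe
  2: safe
  5: safe
  7: safe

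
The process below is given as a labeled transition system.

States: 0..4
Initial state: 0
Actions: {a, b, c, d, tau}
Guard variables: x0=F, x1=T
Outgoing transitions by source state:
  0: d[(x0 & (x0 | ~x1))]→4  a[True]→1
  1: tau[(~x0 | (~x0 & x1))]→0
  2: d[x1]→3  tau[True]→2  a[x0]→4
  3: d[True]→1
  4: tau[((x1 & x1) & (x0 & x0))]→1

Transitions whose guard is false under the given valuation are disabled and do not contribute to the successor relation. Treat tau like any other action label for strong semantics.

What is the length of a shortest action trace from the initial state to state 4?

Breadth-first toward 4:
  depth 0: {0}
  depth 1: {1}
4 never appears.

Answer: UNREACHABLE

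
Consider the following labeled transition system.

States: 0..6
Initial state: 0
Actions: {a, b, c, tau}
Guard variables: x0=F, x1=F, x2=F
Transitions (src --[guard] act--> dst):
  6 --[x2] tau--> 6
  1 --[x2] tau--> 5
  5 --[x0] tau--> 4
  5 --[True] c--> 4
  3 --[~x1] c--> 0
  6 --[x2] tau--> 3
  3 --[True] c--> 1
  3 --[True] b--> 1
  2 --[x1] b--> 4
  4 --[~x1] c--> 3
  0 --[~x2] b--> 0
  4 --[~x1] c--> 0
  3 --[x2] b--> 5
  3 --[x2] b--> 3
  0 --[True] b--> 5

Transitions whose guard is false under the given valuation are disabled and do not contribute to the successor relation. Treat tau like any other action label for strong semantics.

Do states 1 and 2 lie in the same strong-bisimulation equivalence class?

Compute ~ classes (split until stable):
  round 0: {{0,1,2,3,4,5,6}}
  round 1: {{0},{1,2,6},{3},{4,5}}
  round 2: {{0},{1,2,6},{3},{4},{5}}
stable after 3 split(s): 5 block(s)
class of 1: {1,2,6}; class of 2: {1,2,6}

Answer: BISIMILAR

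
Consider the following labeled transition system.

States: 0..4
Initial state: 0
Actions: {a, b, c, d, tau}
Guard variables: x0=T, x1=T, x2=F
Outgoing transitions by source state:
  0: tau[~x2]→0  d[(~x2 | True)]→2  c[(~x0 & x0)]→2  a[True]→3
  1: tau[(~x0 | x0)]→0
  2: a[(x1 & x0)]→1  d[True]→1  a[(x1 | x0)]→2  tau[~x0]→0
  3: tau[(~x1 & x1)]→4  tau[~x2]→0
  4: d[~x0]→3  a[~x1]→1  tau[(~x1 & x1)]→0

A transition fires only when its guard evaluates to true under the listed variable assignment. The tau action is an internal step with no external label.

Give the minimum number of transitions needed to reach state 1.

Answer: 2

Analysis:
Layered search for 1:
  depth 0: {0}
  depth 1: {2,3}
  depth 2: {1}
first hit 1 at d=2 via d·a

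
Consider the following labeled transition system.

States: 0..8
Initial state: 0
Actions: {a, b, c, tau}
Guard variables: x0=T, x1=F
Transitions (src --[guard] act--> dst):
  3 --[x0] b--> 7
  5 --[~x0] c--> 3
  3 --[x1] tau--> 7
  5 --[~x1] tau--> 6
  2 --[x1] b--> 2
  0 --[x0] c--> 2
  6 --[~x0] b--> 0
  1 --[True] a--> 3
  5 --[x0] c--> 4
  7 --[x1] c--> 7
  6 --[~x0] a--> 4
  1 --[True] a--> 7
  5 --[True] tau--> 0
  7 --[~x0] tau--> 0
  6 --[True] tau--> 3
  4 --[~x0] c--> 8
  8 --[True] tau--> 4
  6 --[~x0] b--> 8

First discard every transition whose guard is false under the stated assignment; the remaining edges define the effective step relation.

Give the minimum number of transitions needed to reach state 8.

Answer: UNREACHABLE

Trace:
BFS to 8:
  L0 = {0}
  L1 = {2}
8 never appears.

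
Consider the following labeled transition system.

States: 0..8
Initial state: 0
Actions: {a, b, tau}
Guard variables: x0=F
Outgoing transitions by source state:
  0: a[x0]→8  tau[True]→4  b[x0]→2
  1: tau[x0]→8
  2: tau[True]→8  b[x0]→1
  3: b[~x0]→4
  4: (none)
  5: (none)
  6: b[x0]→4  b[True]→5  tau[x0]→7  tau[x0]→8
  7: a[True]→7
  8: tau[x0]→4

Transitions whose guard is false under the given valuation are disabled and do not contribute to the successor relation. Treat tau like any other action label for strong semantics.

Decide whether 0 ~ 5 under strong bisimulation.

Answer: NOT BISIMILAR

Analysis:
Bisimulation quotient by refinement:
  π0 = {{0,1,2,3,4,5,6,7,8}}
  π1 = {{0,2},{1,4,5,8},{3,6},{7}}
stable after 2 split(s): 4 block(s)
[0]={0,2}  [5]={1,4,5,8}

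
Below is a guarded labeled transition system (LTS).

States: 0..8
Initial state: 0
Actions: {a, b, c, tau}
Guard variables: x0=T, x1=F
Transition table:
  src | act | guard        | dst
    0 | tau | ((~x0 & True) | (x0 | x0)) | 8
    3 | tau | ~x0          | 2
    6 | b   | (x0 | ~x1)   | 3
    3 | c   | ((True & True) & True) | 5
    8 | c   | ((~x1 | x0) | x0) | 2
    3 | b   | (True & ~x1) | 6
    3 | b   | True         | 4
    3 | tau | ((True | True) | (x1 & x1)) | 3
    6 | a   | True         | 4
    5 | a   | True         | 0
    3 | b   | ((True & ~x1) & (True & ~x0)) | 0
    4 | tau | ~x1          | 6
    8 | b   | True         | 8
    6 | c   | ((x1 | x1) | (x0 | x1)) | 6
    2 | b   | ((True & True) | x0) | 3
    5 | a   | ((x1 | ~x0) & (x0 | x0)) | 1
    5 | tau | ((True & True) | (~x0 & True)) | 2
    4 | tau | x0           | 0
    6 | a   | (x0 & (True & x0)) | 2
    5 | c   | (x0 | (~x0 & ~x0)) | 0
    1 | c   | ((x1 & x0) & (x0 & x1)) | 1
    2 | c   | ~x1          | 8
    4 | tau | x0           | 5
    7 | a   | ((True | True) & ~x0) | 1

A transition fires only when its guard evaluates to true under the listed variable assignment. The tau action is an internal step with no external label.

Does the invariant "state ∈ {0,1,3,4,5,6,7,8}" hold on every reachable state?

Answer: INVARIANT VIOLATED at state 2

Analysis:
Allowed set {0,1,3,4,5,6,7,8}
R = {0,2,3,4,5,6,8}
  0: ok
  2: ✗ unsafe
  3: ok
  4: ok
  5: ok
  6: ok
  8: ok
reach 2 via tau·c — violates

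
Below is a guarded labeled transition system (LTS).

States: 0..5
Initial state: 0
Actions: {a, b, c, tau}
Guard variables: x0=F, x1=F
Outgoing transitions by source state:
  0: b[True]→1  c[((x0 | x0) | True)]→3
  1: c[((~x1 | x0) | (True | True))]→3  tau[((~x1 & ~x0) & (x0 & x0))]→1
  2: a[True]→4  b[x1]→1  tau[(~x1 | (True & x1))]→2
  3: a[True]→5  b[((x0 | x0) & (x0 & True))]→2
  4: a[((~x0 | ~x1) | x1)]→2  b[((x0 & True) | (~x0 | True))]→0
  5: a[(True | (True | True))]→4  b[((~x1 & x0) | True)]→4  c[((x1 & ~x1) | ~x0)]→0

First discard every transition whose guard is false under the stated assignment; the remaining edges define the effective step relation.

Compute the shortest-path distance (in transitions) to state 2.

BFS to 2:
  depth 0: {0}
  depth 1: {1,3}
  depth 2: {5}
  depth 3: {4}
  depth 4: {2}
2 enters at depth 4; path c·a·a·a

Answer: 4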